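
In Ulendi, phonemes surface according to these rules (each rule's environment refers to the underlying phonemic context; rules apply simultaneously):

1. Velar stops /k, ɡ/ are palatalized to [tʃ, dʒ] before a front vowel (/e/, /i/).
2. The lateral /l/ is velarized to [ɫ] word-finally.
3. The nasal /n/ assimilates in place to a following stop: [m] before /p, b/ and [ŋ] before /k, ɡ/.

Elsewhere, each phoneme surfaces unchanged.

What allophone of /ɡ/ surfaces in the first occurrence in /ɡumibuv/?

[ɡ]

/ɡ/ (word-initial) is in the target of rule 1 but the environment (before a front vowel) is not met → [ɡ].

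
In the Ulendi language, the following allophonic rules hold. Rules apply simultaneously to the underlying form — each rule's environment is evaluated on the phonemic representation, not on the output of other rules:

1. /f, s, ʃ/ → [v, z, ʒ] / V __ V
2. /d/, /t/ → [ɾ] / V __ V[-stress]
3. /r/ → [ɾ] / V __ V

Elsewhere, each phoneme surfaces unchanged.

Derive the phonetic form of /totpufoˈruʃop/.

/t/ (word-initial) is in the target of rule 2 but the environment (between a vowel and a following unstressed vowel) is not met → [t].
/o/ (between /t/ and /t/): no rule targets it → [o].
/t/ (between /o/ and /p/): rule 2 targets it, but not between a vowel and a following unstressed vowel → unchanged [t].
/p/ — not in any rule's target class → [p].
/u/ (between /p/ and /f/) is unaffected → [u].
/f/ (between /u/ and /o/) occurs between two vowels → [v] by rule 1.
/o/ — not in any rule's target class → [o].
/r/ (between /o/ and /u/) occurs between two vowels → [ɾ] by rule 3.
/u/ stays [u].
Rule 1 applies to /ʃ/ (between /u/ and /o/: between two vowels) → [ʒ].
/o/ (between /ʃ/ and /p/): no rule targets it → [o].
/p/ (word-final): no rule targets it → [p].

[totpuvoˈɾuʒop]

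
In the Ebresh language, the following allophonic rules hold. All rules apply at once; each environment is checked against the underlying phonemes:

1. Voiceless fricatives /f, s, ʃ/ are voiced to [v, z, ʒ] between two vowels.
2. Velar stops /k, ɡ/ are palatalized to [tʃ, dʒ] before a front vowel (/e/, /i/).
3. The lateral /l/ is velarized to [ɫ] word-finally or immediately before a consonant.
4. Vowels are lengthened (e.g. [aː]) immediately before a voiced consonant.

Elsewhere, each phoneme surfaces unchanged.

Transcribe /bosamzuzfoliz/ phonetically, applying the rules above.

[bozaːmzuːzfoːliːz]

/b/ (word-initial) is unaffected → [b].
/o/ (between /b/ and /s/) is in the target of rule 4 but the environment (before a voiced consonant) is not met → [o].
/s/ (between /o/ and /a/): between two vowels, so rule 1 applies → [z].
/a/ meets the environment for rule 4 (before a voiced consonant) → [aː].
/m/ (between /a/ and /z/): no rule targets it → [m].
/z/ (between /m/ and /u/): no rule targets it → [z].
Rule 4 applies to /u/ (between /z/ and /z/: before a voiced consonant) → [uː].
/z/ stays [z].
/f/ (between /z/ and /o/) is in the target of rule 1 but the environment (between two vowels) is not met → [f].
/o/ (between /f/ and /l/) occurs before a voiced consonant → [oː] by rule 4.
/l/ (between /o/ and /i/) fails the environment for rule 3, so it stays [l].
/i/ meets the environment for rule 4 (before a voiced consonant) → [iː].
/z/ (word-final) is unaffected → [z].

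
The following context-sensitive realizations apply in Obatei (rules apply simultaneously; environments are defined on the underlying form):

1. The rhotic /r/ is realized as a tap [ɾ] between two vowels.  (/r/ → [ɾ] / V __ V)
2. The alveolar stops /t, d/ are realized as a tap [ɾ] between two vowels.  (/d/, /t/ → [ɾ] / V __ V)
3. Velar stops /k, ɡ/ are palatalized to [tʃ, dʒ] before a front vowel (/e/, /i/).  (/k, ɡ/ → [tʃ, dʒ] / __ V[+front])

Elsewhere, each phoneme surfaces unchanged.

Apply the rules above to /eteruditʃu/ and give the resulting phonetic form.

/e/ (word-initial): no rule targets it → [e].
/t/ (between /e/ and /e/) occurs between two vowels → [ɾ] by rule 2.
/e/ — not in any rule's target class → [e].
/r/ (between /e/ and /u/) occurs between two vowels → [ɾ] by rule 1.
/u/ (between /r/ and /d/) is unaffected → [u].
/d/ — between /u/ and /i/, between two vowels — surfaces as [ɾ] (rule 2).
/i/ stays [i].
/t/ — between /i/ and /ʃ/; rule 2 does not apply here → [t].
/ʃ/ (between /t/ and /u/): no rule targets it → [ʃ].
/u/ — not in any rule's target class → [u].

[eɾeɾuɾitʃu]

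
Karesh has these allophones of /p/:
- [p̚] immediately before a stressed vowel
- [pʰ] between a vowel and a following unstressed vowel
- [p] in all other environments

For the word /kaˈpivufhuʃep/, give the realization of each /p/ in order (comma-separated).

Occurrence 1 (position 3): immediately before a stressed vowel → [p̚].
Occurrence 2 (position 12): no conditioning environment matches → elsewhere allophone [p].

[p̚], [p]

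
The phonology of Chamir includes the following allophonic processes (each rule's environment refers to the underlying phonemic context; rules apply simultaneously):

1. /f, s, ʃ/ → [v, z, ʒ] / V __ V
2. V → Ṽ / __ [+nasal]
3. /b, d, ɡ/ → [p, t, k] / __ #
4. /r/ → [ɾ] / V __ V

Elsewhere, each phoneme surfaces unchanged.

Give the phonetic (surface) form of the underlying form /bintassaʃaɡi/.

[bĩntassaʒaɡi]

/b/ (word-initial) fails the environment for rule 3, so it stays [b].
/i/ (between /b/ and /n/) occurs before a nasal consonant → [ĩ] by rule 2.
/n/ — not in any rule's target class → [n].
/t/ (between /n/ and /a/) is unaffected → [t].
/a/ (between /t/ and /s/): rule 2 targets it, but not before a nasal consonant → unchanged [a].
/s/ (between /a/ and /s/) is in the target of rule 1 but the environment (between two vowels) is not met → [s].
/s/ (between /s/ and /a/) is in the target of rule 1 but the environment (between two vowels) is not met → [s].
/a/ (between /s/ and /ʃ/) fails the environment for rule 2, so it stays [a].
/ʃ/ (between /a/ and /a/): between two vowels, so rule 1 applies → [ʒ].
/a/ (between /ʃ/ and /ɡ/) fails the environment for rule 2, so it stays [a].
/ɡ/ — between /a/ and /i/; rule 3 does not apply here → [ɡ].
/i/ (word-final) fails the environment for rule 2, so it stays [i].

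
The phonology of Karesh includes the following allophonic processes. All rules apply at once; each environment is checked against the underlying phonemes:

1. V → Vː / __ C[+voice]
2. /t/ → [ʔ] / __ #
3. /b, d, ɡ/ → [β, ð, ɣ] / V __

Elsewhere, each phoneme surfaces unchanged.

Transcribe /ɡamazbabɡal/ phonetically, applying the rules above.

[ɡaːmaːzbaːβɡaːl]

/ɡ/ (word-initial) fails the environment for rule 3, so it stays [ɡ].
/a/ (between /ɡ/ and /m/) occurs before a voiced consonant → [aː] by rule 1.
/m/ (between /a/ and /a/): no rule targets it → [m].
/a/ (between /m/ and /z/): before a voiced consonant, so rule 1 applies → [aː].
/z/ (between /a/ and /b/): no rule targets it → [z].
/b/ (between /z/ and /a/) fails the environment for rule 3, so it stays [b].
/a/ — between /b/ and /b/, before a voiced consonant — surfaces as [aː] (rule 1).
/b/ — between /a/ and /ɡ/, immediately after a vowel — surfaces as [β] (rule 3).
/ɡ/ (between /b/ and /a/) fails the environment for rule 3, so it stays [ɡ].
/a/ — between /ɡ/ and /l/, before a voiced consonant — surfaces as [aː] (rule 1).
/l/ stays [l].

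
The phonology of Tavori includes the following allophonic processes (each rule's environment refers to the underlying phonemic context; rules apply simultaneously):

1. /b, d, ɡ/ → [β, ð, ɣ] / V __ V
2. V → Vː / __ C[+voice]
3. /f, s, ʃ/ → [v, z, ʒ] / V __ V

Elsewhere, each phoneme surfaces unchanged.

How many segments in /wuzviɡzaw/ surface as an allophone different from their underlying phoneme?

3

Segments that undergo a rule: /u/ → [uː] (rule 2); /i/ → [iː] (rule 2); /a/ → [aː] (rule 2).
All other segments surface unchanged.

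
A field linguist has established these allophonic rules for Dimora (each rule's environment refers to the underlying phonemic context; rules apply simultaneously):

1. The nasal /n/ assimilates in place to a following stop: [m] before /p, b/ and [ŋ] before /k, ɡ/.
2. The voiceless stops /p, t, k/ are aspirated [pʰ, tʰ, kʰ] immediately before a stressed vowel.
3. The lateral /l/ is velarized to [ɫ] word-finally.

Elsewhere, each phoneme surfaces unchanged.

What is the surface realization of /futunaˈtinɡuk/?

/f/ (word-initial): no rule targets it → [f].
/u/ — not in any rule's target class → [u].
/t/ (between /u/ and /u/) fails the environment for rule 2, so it stays [t].
/u/ stays [u].
/n/ (between /u/ and /a/): rule 1 targets it, but not before a labial or velar stop → unchanged [n].
/a/ (between /n/ and /t/) is unaffected → [a].
/t/ — between /a/ and /i/, immediately before a stressed vowel — surfaces as [tʰ] (rule 2).
/i/ (between /t/ and /n/): no rule targets it → [i].
/n/ — between /i/ and /ɡ/, before a labial or velar stop — surfaces as [ŋ] (rule 1).
/ɡ/ stays [ɡ].
/u/ (between /ɡ/ and /k/) is unaffected → [u].
/k/ (word-final): rule 2 targets it, but not immediately before a stressed vowel → unchanged [k].

[futunaˈtʰiŋɡuk]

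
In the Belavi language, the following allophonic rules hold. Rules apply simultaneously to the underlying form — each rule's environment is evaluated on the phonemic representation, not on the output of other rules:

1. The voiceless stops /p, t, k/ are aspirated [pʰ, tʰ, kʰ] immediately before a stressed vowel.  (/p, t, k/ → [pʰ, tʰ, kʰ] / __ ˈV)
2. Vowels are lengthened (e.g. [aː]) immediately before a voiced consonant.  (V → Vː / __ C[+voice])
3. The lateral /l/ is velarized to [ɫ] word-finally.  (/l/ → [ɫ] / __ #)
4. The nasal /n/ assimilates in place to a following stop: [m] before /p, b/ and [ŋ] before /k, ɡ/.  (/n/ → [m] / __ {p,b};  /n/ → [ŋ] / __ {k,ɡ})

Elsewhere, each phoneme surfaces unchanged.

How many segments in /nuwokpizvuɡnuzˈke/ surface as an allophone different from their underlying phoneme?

Segments that undergo a rule: /u/ → [uː] (rule 2); /i/ → [iː] (rule 2); /u/ → [uː] (rule 2); /u/ → [uː] (rule 2); /k/ → [kʰ] (rule 1).
All other segments surface unchanged.

5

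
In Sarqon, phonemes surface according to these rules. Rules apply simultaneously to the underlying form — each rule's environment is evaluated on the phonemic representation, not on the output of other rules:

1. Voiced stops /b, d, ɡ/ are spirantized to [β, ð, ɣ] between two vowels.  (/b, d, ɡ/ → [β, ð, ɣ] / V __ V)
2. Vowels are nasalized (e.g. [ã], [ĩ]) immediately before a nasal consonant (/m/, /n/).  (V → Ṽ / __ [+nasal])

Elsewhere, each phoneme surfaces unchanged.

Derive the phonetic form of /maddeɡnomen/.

[maddeɡnõmẽn]

/a/ (between /m/ and /d/) is in the target of rule 2 but the environment (before a nasal consonant) is not met → [a].
/d/ (between /a/ and /d/) is in the target of rule 1 but the environment (between two vowels) is not met → [d].
/d/ — between /d/ and /e/; rule 1 does not apply here → [d].
/e/ — between /d/ and /ɡ/; rule 2 does not apply here → [e].
/ɡ/ — between /e/ and /n/; rule 1 does not apply here → [ɡ].
/o/ meets the environment for rule 2 (before a nasal consonant) → [õ].
Rule 2 applies to /e/ (between /m/ and /n/: before a nasal consonant) → [ẽ].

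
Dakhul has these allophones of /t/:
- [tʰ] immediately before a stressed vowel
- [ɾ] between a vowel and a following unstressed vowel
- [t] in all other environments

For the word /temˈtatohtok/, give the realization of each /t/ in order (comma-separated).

Occurrence 1 (position 1): no conditioning environment matches → elsewhere allophone [t].
Occurrence 2 (position 4): immediately before a stressed vowel → [tʰ].
Occurrence 3 (position 6): between a vowel and an unstressed vowel → [ɾ].
Occurrence 4 (position 9): no conditioning environment matches → elsewhere allophone [t].

[t], [tʰ], [ɾ], [t]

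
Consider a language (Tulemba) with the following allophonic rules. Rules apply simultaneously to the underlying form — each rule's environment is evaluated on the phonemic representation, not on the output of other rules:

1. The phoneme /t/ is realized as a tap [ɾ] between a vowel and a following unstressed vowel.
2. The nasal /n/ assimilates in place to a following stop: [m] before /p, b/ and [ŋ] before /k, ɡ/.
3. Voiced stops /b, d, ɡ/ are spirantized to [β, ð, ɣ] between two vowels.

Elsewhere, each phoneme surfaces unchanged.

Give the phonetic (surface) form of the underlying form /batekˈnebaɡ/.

[baɾekˈneβaɡ]

/b/ — word-initial; rule 3 does not apply here → [b].
/a/ stays [a].
/t/ meets the environment for rule 1 (between a vowel and a following unstressed vowel) → [ɾ].
/e/ (between /t/ and /k/): no rule targets it → [e].
/k/ — not in any rule's target class → [k].
/n/ — between /k/ and /e/; rule 2 does not apply here → [n].
/e/ stays [e].
Rule 3 applies to /b/ (between /e/ and /a/: between two vowels) → [β].
/a/ stays [a].
/ɡ/ — word-final; rule 3 does not apply here → [ɡ].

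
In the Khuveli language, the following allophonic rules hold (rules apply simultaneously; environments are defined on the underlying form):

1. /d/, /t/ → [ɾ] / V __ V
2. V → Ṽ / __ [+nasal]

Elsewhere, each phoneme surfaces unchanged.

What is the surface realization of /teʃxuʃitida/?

[teʃxuʃiɾiɾa]

/t/ — word-initial; rule 1 does not apply here → [t].
/e/ — between /t/ and /ʃ/; rule 2 does not apply here → [e].
/ʃ/ stays [ʃ].
/x/ (between /ʃ/ and /u/) is unaffected → [x].
/u/ (between /x/ and /ʃ/) is in the target of rule 2 but the environment (before a nasal consonant) is not met → [u].
/ʃ/ (between /u/ and /i/): no rule targets it → [ʃ].
/i/ — between /ʃ/ and /t/; rule 2 does not apply here → [i].
/t/ (between /i/ and /i/) occurs between two vowels → [ɾ] by rule 1.
/i/ — between /t/ and /d/; rule 2 does not apply here → [i].
/d/ (between /i/ and /a/): between two vowels, so rule 1 applies → [ɾ].
/a/ — word-final; rule 2 does not apply here → [a].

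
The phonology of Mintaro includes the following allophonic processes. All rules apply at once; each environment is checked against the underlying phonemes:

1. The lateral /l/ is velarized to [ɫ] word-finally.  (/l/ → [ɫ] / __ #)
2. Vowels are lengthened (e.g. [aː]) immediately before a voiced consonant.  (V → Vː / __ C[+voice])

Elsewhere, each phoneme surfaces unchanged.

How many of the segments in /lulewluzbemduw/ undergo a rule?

5

Segments that undergo a rule: /u/ → [uː] (rule 2); /e/ → [eː] (rule 2); /u/ → [uː] (rule 2); /e/ → [eː] (rule 2); /u/ → [uː] (rule 2).
All other segments surface unchanged.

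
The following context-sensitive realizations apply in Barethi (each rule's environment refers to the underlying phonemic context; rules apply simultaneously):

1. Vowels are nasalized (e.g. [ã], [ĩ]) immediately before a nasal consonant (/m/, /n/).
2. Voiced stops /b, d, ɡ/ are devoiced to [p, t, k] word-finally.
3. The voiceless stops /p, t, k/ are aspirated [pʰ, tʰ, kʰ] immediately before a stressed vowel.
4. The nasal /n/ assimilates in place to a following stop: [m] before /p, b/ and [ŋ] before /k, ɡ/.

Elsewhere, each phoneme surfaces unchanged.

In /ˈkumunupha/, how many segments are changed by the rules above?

Segments that undergo a rule: /k/ → [kʰ] (rule 3); /u/ → [ũ] (rule 1); /u/ → [ũ] (rule 1).
All other segments surface unchanged.

3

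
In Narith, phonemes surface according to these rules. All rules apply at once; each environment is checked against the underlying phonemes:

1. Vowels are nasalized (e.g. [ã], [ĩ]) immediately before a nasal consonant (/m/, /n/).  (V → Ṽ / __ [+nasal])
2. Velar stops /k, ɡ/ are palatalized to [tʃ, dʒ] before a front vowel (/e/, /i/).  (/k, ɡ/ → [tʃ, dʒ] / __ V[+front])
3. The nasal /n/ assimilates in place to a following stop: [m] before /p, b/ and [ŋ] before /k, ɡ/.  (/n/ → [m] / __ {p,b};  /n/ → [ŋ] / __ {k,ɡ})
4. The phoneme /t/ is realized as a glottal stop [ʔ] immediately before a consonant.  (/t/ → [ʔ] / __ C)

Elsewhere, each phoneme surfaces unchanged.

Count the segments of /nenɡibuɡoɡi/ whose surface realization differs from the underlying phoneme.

4

Segments that undergo a rule: /e/ → [ẽ] (rule 1); /n/ → [ŋ] (rule 3); /ɡ/ → [dʒ] (rule 2); /ɡ/ → [dʒ] (rule 2).
All other segments surface unchanged.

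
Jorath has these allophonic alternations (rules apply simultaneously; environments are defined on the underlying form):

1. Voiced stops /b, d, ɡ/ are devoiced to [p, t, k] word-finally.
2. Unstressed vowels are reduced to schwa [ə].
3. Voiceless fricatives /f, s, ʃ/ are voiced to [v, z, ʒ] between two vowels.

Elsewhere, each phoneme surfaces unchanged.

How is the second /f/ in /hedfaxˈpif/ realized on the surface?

[f]

/f/ (word-final): rule 3 targets it, but not between two vowels → unchanged [f].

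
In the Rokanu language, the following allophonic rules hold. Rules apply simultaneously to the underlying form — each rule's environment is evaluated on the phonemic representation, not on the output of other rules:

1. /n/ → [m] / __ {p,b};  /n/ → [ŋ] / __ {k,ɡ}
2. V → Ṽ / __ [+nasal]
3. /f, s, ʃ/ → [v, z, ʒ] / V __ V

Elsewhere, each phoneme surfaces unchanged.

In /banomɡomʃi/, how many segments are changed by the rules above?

Segments that undergo a rule: /a/ → [ã] (rule 2); /o/ → [õ] (rule 2); /o/ → [õ] (rule 2).
All other segments surface unchanged.

3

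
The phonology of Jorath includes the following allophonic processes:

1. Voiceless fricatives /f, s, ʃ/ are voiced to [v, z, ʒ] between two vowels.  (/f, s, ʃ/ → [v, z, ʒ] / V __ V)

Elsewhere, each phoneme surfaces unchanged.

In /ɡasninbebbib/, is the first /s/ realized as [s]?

/s/ (between /a/ and /n/): rule 1 targets it, but not between two vowels → unchanged [s].
The actual realization is [s], which matches [s].

Yes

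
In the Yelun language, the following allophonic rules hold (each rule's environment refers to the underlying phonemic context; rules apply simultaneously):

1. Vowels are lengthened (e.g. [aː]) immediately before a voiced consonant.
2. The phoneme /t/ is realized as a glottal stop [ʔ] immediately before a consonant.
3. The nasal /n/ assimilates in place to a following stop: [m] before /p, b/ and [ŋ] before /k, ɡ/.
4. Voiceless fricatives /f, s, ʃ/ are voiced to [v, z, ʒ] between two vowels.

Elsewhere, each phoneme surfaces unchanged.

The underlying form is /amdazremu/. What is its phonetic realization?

[aːmdaːzreːmu]

/a/ (word-initial): before a voiced consonant, so rule 1 applies → [aː].
/m/ (between /a/ and /d/) is unaffected → [m].
/d/ (between /m/ and /a/) is unaffected → [d].
/a/ (between /d/ and /z/): before a voiced consonant, so rule 1 applies → [aː].
/z/ (between /a/ and /r/) is unaffected → [z].
/r/ — not in any rule's target class → [r].
Rule 1 applies to /e/ (between /r/ and /m/: before a voiced consonant) → [eː].
/m/ (between /e/ and /u/): no rule targets it → [m].
/u/ (word-final) is in the target of rule 1 but the environment (before a voiced consonant) is not met → [u].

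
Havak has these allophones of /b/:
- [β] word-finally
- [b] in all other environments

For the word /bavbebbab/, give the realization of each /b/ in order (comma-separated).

Occurrence 1 (position 1): no conditioning environment matches → elsewhere allophone [b].
Occurrence 2 (position 4): no conditioning environment matches → elsewhere allophone [b].
Occurrence 3 (position 6): no conditioning environment matches → elsewhere allophone [b].
Occurrence 4 (position 7): no conditioning environment matches → elsewhere allophone [b].
Occurrence 5 (position 9): word-finally → [β].

[b], [b], [b], [b], [β]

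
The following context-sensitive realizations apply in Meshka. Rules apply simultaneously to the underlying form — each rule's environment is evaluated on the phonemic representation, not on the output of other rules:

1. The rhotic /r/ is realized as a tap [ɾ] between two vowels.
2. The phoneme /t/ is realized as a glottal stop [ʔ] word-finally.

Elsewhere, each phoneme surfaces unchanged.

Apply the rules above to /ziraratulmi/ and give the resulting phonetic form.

[ziɾaɾatulmi]

/z/ (word-initial) is unaffected → [z].
/i/ (between /z/ and /r/) is unaffected → [i].
/r/ meets the environment for rule 1 (between two vowels) → [ɾ].
/a/ stays [a].
/r/ (between /a/ and /a/): between two vowels, so rule 1 applies → [ɾ].
/a/ (between /r/ and /t/): no rule targets it → [a].
/t/ (between /a/ and /u/): rule 2 targets it, but not word-finally → unchanged [t].
/u/ — not in any rule's target class → [u].
/l/ stays [l].
/m/ — not in any rule's target class → [m].
/i/ stays [i].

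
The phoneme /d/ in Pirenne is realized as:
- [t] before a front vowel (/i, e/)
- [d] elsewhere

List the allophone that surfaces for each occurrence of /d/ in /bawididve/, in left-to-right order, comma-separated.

Occurrence 1 (position 5): before a front vowel (/i, e/) → [t].
Occurrence 2 (position 7): no conditioning environment matches → elsewhere allophone [d].

[t], [d]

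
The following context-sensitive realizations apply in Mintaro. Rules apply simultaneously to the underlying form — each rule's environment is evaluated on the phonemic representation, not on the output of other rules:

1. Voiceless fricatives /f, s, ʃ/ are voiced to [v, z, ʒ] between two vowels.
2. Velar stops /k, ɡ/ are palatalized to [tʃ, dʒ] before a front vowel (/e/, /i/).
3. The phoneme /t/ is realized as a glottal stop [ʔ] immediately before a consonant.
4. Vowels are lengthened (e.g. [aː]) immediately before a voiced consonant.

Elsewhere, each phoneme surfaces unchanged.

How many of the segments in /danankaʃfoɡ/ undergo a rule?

3

Segments that undergo a rule: /a/ → [aː] (rule 4); /a/ → [aː] (rule 4); /o/ → [oː] (rule 4).
All other segments surface unchanged.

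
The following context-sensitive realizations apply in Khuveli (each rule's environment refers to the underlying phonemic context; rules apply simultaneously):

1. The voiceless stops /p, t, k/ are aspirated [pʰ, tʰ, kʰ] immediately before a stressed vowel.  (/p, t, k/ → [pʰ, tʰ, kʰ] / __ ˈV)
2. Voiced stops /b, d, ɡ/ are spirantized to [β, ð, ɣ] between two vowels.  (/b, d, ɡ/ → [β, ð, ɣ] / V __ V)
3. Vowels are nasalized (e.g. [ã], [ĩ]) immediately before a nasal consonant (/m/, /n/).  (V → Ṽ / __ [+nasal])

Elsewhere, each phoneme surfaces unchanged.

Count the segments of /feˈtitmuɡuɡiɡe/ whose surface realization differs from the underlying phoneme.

Segments that undergo a rule: /t/ → [tʰ] (rule 1); /ɡ/ → [ɣ] (rule 2); /ɡ/ → [ɣ] (rule 2); /ɡ/ → [ɣ] (rule 2).
All other segments surface unchanged.

4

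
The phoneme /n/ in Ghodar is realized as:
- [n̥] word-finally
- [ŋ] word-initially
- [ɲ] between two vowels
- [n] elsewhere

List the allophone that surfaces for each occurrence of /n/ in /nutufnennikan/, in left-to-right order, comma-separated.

Occurrence 1 (position 1): word-initially → [ŋ].
Occurrence 2 (position 6): no conditioning environment matches → elsewhere allophone [n].
Occurrence 3 (position 8): no conditioning environment matches → elsewhere allophone [n].
Occurrence 4 (position 9): no conditioning environment matches → elsewhere allophone [n].
Occurrence 5 (position 13): word-finally → [n̥].

[ŋ], [n], [n], [n], [n̥]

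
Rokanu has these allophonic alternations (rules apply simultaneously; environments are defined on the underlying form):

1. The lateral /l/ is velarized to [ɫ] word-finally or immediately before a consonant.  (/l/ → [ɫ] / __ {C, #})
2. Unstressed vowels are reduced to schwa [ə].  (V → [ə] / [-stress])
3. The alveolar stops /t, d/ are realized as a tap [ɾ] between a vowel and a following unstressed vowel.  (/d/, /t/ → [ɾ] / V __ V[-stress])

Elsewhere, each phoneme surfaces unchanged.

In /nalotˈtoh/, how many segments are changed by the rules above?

2

Segments that undergo a rule: /a/ → [ə] (rule 2); /o/ → [ə] (rule 2).
All other segments surface unchanged.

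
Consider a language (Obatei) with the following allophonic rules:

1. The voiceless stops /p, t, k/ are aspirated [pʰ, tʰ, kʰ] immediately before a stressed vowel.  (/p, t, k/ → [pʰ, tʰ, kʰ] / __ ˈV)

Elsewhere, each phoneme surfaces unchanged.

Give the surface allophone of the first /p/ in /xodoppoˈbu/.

[p]

/p/ (between /o/ and /p/) fails the environment for rule 1, so it stays [p].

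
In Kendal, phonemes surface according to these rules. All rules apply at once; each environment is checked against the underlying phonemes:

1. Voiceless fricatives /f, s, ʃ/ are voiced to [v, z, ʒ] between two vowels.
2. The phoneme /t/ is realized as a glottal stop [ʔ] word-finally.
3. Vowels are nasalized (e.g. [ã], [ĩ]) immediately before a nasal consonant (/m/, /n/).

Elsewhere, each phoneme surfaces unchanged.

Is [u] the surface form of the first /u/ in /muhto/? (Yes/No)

Yes

/u/ (between /m/ and /h/) is in the target of rule 3 but the environment (before a nasal consonant) is not met → [u].
The actual realization is [u], which matches [u].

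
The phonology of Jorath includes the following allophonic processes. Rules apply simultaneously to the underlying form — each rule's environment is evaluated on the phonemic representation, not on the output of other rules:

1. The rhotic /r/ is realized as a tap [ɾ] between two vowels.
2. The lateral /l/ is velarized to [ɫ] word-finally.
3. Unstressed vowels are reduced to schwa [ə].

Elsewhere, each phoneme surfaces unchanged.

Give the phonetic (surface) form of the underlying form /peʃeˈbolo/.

/e/ (between /p/ and /ʃ/) occurs in an unstressed syllable → [ə] by rule 3.
Rule 3 applies to /e/ (between /ʃ/ and /b/: in an unstressed syllable) → [ə].
/o/ (between /b/ and /l/) fails the environment for rule 3, so it stays [o].
/l/ (between /o/ and /o/): rule 2 targets it, but not word-finally → unchanged [l].
Rule 3 applies to /o/ (word-final: in an unstressed syllable) → [ə].

[pəʃəˈbolə]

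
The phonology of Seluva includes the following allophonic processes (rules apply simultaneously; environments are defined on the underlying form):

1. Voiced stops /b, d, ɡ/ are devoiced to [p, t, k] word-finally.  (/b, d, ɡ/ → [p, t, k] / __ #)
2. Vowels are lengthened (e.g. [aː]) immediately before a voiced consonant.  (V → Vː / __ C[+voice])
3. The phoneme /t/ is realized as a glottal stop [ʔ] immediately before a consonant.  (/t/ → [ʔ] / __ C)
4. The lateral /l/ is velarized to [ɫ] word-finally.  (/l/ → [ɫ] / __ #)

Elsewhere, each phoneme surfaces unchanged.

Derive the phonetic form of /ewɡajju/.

/e/ (word-initial) occurs before a voiced consonant → [eː] by rule 2.
/w/ stays [w].
/ɡ/ (between /w/ and /a/) is in the target of rule 1 but the environment (word-finally) is not met → [ɡ].
/a/ (between /ɡ/ and /j/): before a voiced consonant, so rule 2 applies → [aː].
/j/ stays [j].
/j/ — not in any rule's target class → [j].
/u/ (word-final) is in the target of rule 2 but the environment (before a voiced consonant) is not met → [u].

[eːwɡaːjju]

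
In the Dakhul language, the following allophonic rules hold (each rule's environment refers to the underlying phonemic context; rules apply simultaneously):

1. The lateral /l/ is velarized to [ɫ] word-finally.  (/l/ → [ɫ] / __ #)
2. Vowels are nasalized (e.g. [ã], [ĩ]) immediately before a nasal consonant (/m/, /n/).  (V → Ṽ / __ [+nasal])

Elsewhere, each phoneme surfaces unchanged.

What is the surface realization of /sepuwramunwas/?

[sepuwrãmũnwas]

/s/ — not in any rule's target class → [s].
/e/ (between /s/ and /p/) fails the environment for rule 2, so it stays [e].
/p/ — not in any rule's target class → [p].
/u/ (between /p/ and /w/) is in the target of rule 2 but the environment (before a nasal consonant) is not met → [u].
/w/ stays [w].
/r/ (between /w/ and /a/) is unaffected → [r].
Rule 2 applies to /a/ (between /r/ and /m/: before a nasal consonant) → [ã].
/m/ (between /a/ and /u/): no rule targets it → [m].
/u/ meets the environment for rule 2 (before a nasal consonant) → [ũ].
/n/ — not in any rule's target class → [n].
/w/ stays [w].
/a/ (between /w/ and /s/) is in the target of rule 2 but the environment (before a nasal consonant) is not met → [a].
/s/ — not in any rule's target class → [s].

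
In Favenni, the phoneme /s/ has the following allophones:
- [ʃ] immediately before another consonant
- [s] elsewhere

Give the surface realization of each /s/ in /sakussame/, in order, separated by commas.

[s], [ʃ], [s]

Occurrence 1 (position 1): no conditioning environment matches → elsewhere allophone [s].
Occurrence 2 (position 5): immediately before another consonant → [ʃ].
Occurrence 3 (position 6): no conditioning environment matches → elsewhere allophone [s].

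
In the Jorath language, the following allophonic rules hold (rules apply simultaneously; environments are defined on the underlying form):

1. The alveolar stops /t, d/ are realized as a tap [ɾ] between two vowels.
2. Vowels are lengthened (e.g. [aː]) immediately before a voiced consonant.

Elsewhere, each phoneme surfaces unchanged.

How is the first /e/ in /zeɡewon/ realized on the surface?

/e/ — between /z/ and /ɡ/, before a voiced consonant — surfaces as [eː] (rule 2).

[eː]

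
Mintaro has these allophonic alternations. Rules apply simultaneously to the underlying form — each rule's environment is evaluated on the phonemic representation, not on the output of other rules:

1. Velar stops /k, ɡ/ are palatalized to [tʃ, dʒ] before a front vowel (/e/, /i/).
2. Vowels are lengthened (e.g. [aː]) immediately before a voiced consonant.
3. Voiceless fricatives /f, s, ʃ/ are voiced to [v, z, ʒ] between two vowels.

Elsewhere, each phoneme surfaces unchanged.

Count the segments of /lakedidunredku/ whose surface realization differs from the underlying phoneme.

Segments that undergo a rule: /k/ → [tʃ] (rule 1); /e/ → [eː] (rule 2); /i/ → [iː] (rule 2); /u/ → [uː] (rule 2); /e/ → [eː] (rule 2).
All other segments surface unchanged.

5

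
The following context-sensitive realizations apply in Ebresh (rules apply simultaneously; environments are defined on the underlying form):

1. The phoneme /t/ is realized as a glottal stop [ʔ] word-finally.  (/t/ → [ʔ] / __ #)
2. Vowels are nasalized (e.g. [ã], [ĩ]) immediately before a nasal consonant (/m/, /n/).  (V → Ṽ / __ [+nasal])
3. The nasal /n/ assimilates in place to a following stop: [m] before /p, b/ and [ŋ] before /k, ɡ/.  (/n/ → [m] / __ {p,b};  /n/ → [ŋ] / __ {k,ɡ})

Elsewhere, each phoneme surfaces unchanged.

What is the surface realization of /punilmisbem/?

/p/ — not in any rule's target class → [p].
/u/ (between /p/ and /n/): before a nasal consonant, so rule 2 applies → [ũ].
/n/ (between /u/ and /i/) is in the target of rule 3 but the environment (before a labial or velar stop) is not met → [n].
/i/ — between /n/ and /l/; rule 2 does not apply here → [i].
/l/ (between /i/ and /m/) is unaffected → [l].
/m/ (between /l/ and /i/) is unaffected → [m].
/i/ (between /m/ and /s/) is in the target of rule 2 but the environment (before a nasal consonant) is not met → [i].
/s/ stays [s].
/b/ (between /s/ and /e/) is unaffected → [b].
/e/ meets the environment for rule 2 (before a nasal consonant) → [ẽ].
/m/ (word-final) is unaffected → [m].

[pũnilmisbẽm]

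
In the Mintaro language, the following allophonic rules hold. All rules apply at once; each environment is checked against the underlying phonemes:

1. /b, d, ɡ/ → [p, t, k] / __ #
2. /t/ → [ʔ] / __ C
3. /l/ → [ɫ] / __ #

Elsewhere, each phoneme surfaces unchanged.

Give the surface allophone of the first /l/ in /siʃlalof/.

/l/ (between /ʃ/ and /a/): rule 3 targets it, but not word-finally → unchanged [l].

[l]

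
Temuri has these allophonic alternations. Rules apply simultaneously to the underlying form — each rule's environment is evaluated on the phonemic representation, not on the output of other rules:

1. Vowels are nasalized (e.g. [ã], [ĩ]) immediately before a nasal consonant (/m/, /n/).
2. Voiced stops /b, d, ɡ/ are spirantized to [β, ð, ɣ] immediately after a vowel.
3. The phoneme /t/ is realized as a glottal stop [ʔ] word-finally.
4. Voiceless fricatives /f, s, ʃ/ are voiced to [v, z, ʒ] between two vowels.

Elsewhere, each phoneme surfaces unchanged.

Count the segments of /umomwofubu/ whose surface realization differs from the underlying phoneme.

4

Segments that undergo a rule: /u/ → [ũ] (rule 1); /o/ → [õ] (rule 1); /f/ → [v] (rule 4); /b/ → [β] (rule 2).
All other segments surface unchanged.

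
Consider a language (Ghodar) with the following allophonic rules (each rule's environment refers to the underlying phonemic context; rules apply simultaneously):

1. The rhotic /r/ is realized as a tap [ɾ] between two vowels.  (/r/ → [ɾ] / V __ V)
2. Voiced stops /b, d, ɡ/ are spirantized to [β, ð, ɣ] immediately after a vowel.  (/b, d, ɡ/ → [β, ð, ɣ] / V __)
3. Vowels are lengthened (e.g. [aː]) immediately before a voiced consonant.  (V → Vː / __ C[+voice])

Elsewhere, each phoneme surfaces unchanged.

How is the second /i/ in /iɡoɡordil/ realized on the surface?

[iː]

Rule 3 applies to /i/ (between /d/ and /l/: before a voiced consonant) → [iː].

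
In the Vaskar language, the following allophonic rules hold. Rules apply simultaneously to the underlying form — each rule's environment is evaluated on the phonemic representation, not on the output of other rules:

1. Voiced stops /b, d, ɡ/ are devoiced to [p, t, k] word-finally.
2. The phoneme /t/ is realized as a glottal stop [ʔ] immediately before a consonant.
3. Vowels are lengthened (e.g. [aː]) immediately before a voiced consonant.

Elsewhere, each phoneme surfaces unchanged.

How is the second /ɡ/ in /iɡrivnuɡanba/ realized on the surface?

[ɡ]

/ɡ/ (between /u/ and /a/) is in the target of rule 1 but the environment (word-finally) is not met → [ɡ].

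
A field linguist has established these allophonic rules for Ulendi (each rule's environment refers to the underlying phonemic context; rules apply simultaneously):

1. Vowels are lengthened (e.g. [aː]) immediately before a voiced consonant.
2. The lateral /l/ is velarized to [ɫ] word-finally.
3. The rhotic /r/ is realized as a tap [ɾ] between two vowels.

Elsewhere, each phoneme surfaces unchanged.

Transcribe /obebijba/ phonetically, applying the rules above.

[oːbeːbiːjba]

/o/ meets the environment for rule 1 (before a voiced consonant) → [oː].
/b/ (between /o/ and /e/): no rule targets it → [b].
/e/ (between /b/ and /b/): before a voiced consonant, so rule 1 applies → [eː].
/b/ (between /e/ and /i/): no rule targets it → [b].
/i/ meets the environment for rule 1 (before a voiced consonant) → [iː].
/j/ stays [j].
/b/ (between /j/ and /a/): no rule targets it → [b].
/a/ (word-final) is in the target of rule 1 but the environment (before a voiced consonant) is not met → [a].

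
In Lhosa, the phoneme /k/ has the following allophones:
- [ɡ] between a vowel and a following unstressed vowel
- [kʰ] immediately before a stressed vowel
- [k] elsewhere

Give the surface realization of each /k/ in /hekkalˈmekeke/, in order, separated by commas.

[k], [k], [ɡ], [ɡ]

Occurrence 1 (position 3): no conditioning environment matches → elsewhere allophone [k].
Occurrence 2 (position 4): no conditioning environment matches → elsewhere allophone [k].
Occurrence 3 (position 9): between a vowel and a following unstressed vowel → [ɡ].
Occurrence 4 (position 11): between a vowel and a following unstressed vowel → [ɡ].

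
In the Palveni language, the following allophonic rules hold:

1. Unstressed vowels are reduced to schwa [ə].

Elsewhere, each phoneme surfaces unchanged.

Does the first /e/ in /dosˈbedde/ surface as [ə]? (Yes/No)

/e/ (between /b/ and /d/): rule 1 targets it, but not in an unstressed syllable → unchanged [e].
The actual realization is [e], not [ə].

No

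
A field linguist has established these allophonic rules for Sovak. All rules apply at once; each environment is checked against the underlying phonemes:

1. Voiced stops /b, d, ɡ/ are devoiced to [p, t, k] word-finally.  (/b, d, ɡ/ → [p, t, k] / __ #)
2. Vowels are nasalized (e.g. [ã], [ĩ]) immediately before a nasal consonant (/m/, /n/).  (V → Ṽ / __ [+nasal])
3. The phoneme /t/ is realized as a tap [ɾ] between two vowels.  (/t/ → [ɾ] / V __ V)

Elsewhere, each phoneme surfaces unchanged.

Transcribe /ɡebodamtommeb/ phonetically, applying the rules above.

/ɡ/ (word-initial) fails the environment for rule 1, so it stays [ɡ].
/e/ (between /ɡ/ and /b/): rule 2 targets it, but not before a nasal consonant → unchanged [e].
/b/ (between /e/ and /o/) is in the target of rule 1 but the environment (word-finally) is not met → [b].
/o/ — between /b/ and /d/; rule 2 does not apply here → [o].
/d/ (between /o/ and /a/): rule 1 targets it, but not word-finally → unchanged [d].
/a/ (between /d/ and /m/): before a nasal consonant, so rule 2 applies → [ã].
/m/ (between /a/ and /t/): no rule targets it → [m].
/t/ (between /m/ and /o/) fails the environment for rule 3, so it stays [t].
/o/ (between /t/ and /m/) occurs before a nasal consonant → [õ] by rule 2.
/m/ (between /o/ and /m/) is unaffected → [m].
/m/ — not in any rule's target class → [m].
/e/ (between /m/ and /b/): rule 2 targets it, but not before a nasal consonant → unchanged [e].
Rule 1 applies to /b/ (word-final: word-finally) → [p].

[ɡebodãmtõmmep]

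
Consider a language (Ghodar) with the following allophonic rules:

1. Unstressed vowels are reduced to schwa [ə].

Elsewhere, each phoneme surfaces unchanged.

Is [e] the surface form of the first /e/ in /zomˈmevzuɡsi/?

Yes

/e/ (between /m/ and /v/) is in the target of rule 1 but the environment (in an unstressed syllable) is not met → [e].
The actual realization is [e], which matches [e].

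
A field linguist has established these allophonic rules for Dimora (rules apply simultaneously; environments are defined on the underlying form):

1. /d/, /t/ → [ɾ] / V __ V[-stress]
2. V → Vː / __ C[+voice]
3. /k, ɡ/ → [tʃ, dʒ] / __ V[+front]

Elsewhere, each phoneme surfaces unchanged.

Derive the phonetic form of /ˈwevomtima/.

/w/ (word-initial) is unaffected → [w].
/e/ (between /w/ and /v/): before a voiced consonant, so rule 2 applies → [eː].
/v/ stays [v].
/o/ (between /v/ and /m/): before a voiced consonant, so rule 2 applies → [oː].
/m/ stays [m].
/t/ — between /m/ and /i/; rule 1 does not apply here → [t].
/i/ (between /t/ and /m/) occurs before a voiced consonant → [iː] by rule 2.
/m/ stays [m].
/a/ (word-final): rule 2 targets it, but not before a voiced consonant → unchanged [a].

[ˈweːvoːmtiːma]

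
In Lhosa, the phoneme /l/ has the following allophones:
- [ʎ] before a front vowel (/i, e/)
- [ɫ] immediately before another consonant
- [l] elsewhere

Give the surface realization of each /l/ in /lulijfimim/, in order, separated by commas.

Occurrence 1 (position 1): no conditioning environment matches → elsewhere allophone [l].
Occurrence 2 (position 3): before a front vowel (/i, e/) → [ʎ].

[l], [ʎ]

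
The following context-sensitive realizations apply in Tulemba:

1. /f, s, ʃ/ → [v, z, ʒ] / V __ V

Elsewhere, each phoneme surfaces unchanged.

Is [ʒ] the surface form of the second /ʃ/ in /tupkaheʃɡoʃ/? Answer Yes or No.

/ʃ/ (word-final) is in the target of rule 1 but the environment (between two vowels) is not met → [ʃ].
The actual realization is [ʃ], not [ʒ].

No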